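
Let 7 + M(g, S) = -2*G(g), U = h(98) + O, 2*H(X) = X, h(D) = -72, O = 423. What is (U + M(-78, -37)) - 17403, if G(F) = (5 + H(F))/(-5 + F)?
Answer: -1415965/83 ≈ -17060.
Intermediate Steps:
H(X) = X/2
G(F) = (5 + F/2)/(-5 + F)
U = 351 (U = -72 + 423 = 351)
M(g, S) = -7 - (10 + g)/(-5 + g)
(U + M(-78, -37)) - 17403 = (351 + (25 - 8*(-78))/(-5 - 78)) - 17403 = (351 + (25 + 624)/(-83)) - 17403 = (351 - 1/83*649) - 17403 = (351 - 649/83) - 17403 = 28484/83 - 17403 = -1415965/83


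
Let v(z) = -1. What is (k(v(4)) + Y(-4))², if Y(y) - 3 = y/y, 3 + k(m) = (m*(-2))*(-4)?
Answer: 49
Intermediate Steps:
k(m) = -3 + 8*m (k(m) = -3 + (m*(-2))*(-4) = -3 - 2*m*(-4) = -3 + 8*m)
Y(y) = 4 (Y(y) = 3 + y/y = 3 + 1 = 4)
(k(v(4)) + Y(-4))² = ((-3 + 8*(-1)) + 4)² = ((-3 - 8) + 4)² = (-11 + 4)² = (-7)² = 49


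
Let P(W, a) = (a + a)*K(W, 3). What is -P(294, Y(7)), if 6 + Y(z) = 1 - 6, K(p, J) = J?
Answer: 66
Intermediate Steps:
Y(z) = -11 (Y(z) = -6 + (1 - 6) = -6 - 5 = -11)
P(W, a) = 6*a (P(W, a) = (a + a)*3 = (2*a)*3 = 6*a)
-P(294, Y(7)) = -6*(-11) = -1*(-66) = 66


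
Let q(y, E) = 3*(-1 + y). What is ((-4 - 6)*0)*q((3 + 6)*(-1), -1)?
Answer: 0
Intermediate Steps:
q(y, E) = -3 + 3*y
((-4 - 6)*0)*q((3 + 6)*(-1), -1) = ((-4 - 6)*0)*(-3 + 3*((3 + 6)*(-1))) = (-10*0)*(-3 + 3*(9*(-1))) = 0*(-3 + 3*(-9)) = 0*(-3 - 27) = 0*(-30) = 0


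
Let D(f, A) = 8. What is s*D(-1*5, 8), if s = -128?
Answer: -1024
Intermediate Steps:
s*D(-1*5, 8) = -128*8 = -1024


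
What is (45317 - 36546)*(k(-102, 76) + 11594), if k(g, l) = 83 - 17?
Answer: 102269860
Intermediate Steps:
k(g, l) = 66
(45317 - 36546)*(k(-102, 76) + 11594) = (45317 - 36546)*(66 + 11594) = 8771*11660 = 102269860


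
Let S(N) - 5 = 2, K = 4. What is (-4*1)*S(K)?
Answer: -28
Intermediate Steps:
S(N) = 7 (S(N) = 5 + 2 = 7)
(-4*1)*S(K) = -4*1*7 = -4*7 = -28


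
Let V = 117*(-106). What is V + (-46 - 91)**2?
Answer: 6367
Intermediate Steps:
V = -12402
V + (-46 - 91)**2 = -12402 + (-46 - 91)**2 = -12402 + (-137)**2 = -12402 + 18769 = 6367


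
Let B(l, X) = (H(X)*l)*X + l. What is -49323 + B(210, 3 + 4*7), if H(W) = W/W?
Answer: -42603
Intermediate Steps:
H(W) = 1
B(l, X) = l + X*l (B(l, X) = (1*l)*X + l = l*X + l = X*l + l = l + X*l)
-49323 + B(210, 3 + 4*7) = -49323 + 210*(1 + (3 + 4*7)) = -49323 + 210*(1 + (3 + 28)) = -49323 + 210*(1 + 31) = -49323 + 210*32 = -49323 + 6720 = -42603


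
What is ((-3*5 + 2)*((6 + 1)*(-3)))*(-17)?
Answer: -4641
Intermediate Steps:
((-3*5 + 2)*((6 + 1)*(-3)))*(-17) = ((-15 + 2)*(7*(-3)))*(-17) = -13*(-21)*(-17) = 273*(-17) = -4641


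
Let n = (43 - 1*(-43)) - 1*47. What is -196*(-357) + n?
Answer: 70011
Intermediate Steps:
n = 39 (n = (43 + 43) - 47 = 86 - 47 = 39)
-196*(-357) + n = -196*(-357) + 39 = 69972 + 39 = 70011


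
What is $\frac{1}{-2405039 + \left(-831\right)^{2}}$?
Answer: $- \frac{1}{1714478} \approx -5.8327 \cdot 10^{-7}$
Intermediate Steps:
$\frac{1}{-2405039 + \left(-831\right)^{2}} = \frac{1}{-2405039 + 690561} = \frac{1}{-1714478} = - \frac{1}{1714478}$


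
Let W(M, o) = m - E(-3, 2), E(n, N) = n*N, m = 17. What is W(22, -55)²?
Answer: 529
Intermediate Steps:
E(n, N) = N*n
W(M, o) = 23 (W(M, o) = 17 - 2*(-3) = 17 - 1*(-6) = 17 + 6 = 23)
W(22, -55)² = 23² = 529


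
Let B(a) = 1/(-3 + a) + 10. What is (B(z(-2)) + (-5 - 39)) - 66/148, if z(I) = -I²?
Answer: -17917/518 ≈ -34.589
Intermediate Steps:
B(a) = 10 + 1/(-3 + a)
(B(z(-2)) + (-5 - 39)) - 66/148 = ((-29 + 10*(-1*(-2)²))/(-3 - 1*(-2)²) + (-5 - 39)) - 66/148 = ((-29 + 10*(-1*4))/(-3 - 1*4) - 44) - 66*1/148 = ((-29 + 10*(-4))/(-3 - 4) - 44) - 33/74 = ((-29 - 40)/(-7) - 44) - 33/74 = (-⅐*(-69) - 44) - 33/74 = (69/7 - 44) - 33/74 = -239/7 - 33/74 = -17917/518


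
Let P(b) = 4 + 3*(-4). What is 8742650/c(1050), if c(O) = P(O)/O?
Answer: -2294945625/2 ≈ -1.1475e+9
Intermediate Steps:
P(b) = -8 (P(b) = 4 - 12 = -8)
c(O) = -8/O
8742650/c(1050) = 8742650/((-8/1050)) = 8742650/((-8*1/1050)) = 8742650/(-4/525) = 8742650*(-525/4) = -2294945625/2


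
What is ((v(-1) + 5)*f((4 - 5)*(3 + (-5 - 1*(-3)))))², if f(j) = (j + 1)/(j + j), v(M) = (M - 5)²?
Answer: 0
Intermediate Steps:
v(M) = (-5 + M)²
f(j) = (1 + j)/(2*j) (f(j) = (1 + j)/((2*j)) = (1 + j)*(1/(2*j)) = (1 + j)/(2*j))
((v(-1) + 5)*f((4 - 5)*(3 + (-5 - 1*(-3)))))² = (((-5 - 1)² + 5)*((1 + (4 - 5)*(3 + (-5 - 1*(-3))))/(2*(((4 - 5)*(3 + (-5 - 1*(-3))))))))² = (((-6)² + 5)*((1 - (3 + (-5 + 3)))/(2*((-(3 + (-5 + 3)))))))² = ((36 + 5)*((1 - (3 - 2))/(2*((-(3 - 2))))))² = (41*((1 - 1*1)/(2*((-1*1)))))² = (41*((½)*(1 - 1)/(-1)))² = (41*((½)*(-1)*0))² = (41*0)² = 0² = 0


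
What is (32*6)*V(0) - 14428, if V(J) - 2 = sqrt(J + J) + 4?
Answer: -13276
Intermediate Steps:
V(J) = 6 + sqrt(2)*sqrt(J) (V(J) = 2 + (sqrt(J + J) + 4) = 2 + (sqrt(2*J) + 4) = 2 + (sqrt(2)*sqrt(J) + 4) = 2 + (4 + sqrt(2)*sqrt(J)) = 6 + sqrt(2)*sqrt(J))
(32*6)*V(0) - 14428 = (32*6)*(6 + sqrt(2)*sqrt(0)) - 14428 = 192*(6 + sqrt(2)*0) - 14428 = 192*(6 + 0) - 14428 = 192*6 - 14428 = 1152 - 14428 = -13276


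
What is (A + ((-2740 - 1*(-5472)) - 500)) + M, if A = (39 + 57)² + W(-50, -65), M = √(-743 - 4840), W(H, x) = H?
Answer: 11398 + I*√5583 ≈ 11398.0 + 74.719*I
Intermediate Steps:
M = I*√5583 (M = √(-5583) = I*√5583 ≈ 74.719*I)
A = 9166 (A = (39 + 57)² - 50 = 96² - 50 = 9216 - 50 = 9166)
(A + ((-2740 - 1*(-5472)) - 500)) + M = (9166 + ((-2740 - 1*(-5472)) - 500)) + I*√5583 = (9166 + ((-2740 + 5472) - 500)) + I*√5583 = (9166 + (2732 - 500)) + I*√5583 = (9166 + 2232) + I*√5583 = 11398 + I*√5583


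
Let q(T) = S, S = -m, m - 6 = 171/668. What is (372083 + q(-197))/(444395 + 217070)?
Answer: 49709453/88371724 ≈ 0.56250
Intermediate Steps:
m = 4179/668 (m = 6 + 171/668 = 4179/668 ≈ 6.2560)
S = -4179/668 (S = -1*4179/668 = -4179/668 ≈ -6.2560)
q(T) = -4179/668
(372083 + q(-197))/(444395 + 217070) = (372083 - 4179/668)/(444395 + 217070) = (248547265/668)/661465 = (248547265/668)*(1/661465) = 49709453/88371724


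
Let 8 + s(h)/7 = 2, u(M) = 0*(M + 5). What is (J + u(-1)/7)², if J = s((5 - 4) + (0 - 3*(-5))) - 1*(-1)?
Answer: 1681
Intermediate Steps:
u(M) = 0 (u(M) = 0*(5 + M) = 0)
s(h) = -42 (s(h) = -56 + 7*2 = -56 + 14 = -42)
J = -41 (J = -42 - 1*(-1) = -42 + 1 = -41)
(J + u(-1)/7)² = (-41 + 0/7)² = (-41 + 0*(⅐))² = (-41 + 0)² = (-41)² = 1681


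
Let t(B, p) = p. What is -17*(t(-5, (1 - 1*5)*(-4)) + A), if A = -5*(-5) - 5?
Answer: -612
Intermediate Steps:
A = 20 (A = 25 - 5 = 20)
-17*(t(-5, (1 - 1*5)*(-4)) + A) = -17*((1 - 1*5)*(-4) + 20) = -17*((1 - 5)*(-4) + 20) = -17*(-4*(-4) + 20) = -17*(16 + 20) = -17*36 = -612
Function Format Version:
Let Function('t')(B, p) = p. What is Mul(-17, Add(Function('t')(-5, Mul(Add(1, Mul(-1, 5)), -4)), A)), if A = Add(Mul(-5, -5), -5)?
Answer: -612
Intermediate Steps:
A = 20 (A = Add(25, -5) = 20)
Mul(-17, Add(Function('t')(-5, Mul(Add(1, Mul(-1, 5)), -4)), A)) = Mul(-17, Add(Mul(Add(1, Mul(-1, 5)), -4), 20)) = Mul(-17, Add(Mul(Add(1, -5), -4), 20)) = Mul(-17, Add(Mul(-4, -4), 20)) = Mul(-17, Add(16, 20)) = Mul(-17, 36) = -612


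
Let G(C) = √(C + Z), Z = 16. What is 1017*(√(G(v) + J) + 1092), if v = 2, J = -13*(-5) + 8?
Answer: 1110564 + 1017*√(73 + 3*√2) ≈ 1.1195e+6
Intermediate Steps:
J = 73 (J = 65 + 8 = 73)
G(C) = √(16 + C) (G(C) = √(C + 16) = √(16 + C))
1017*(√(G(v) + J) + 1092) = 1017*(√(√(16 + 2) + 73) + 1092) = 1017*(√(√18 + 73) + 1092) = 1017*(√(3*√2 + 73) + 1092) = 1017*(√(73 + 3*√2) + 1092) = 1017*(1092 + √(73 + 3*√2)) = 1110564 + 1017*√(73 + 3*√2)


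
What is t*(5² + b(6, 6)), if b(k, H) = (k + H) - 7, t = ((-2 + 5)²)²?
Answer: 2430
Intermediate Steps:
t = 81 (t = (3²)² = 9² = 81)
b(k, H) = -7 + H + k (b(k, H) = (H + k) - 7 = -7 + H + k)
t*(5² + b(6, 6)) = 81*(5² + (-7 + 6 + 6)) = 81*(25 + 5) = 81*30 = 2430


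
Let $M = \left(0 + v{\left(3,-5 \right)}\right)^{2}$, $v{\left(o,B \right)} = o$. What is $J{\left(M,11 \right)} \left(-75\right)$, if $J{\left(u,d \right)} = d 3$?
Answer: $-2475$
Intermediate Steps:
$M = 9$ ($M = \left(0 + 3\right)^{2} = 3^{2} = 9$)
$J{\left(u,d \right)} = 3 d$
$J{\left(M,11 \right)} \left(-75\right) = 3 \cdot 11 \left(-75\right) = 33 \left(-75\right) = -2475$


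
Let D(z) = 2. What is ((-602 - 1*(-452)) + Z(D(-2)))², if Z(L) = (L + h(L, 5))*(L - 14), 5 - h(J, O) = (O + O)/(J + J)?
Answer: 41616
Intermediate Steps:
h(J, O) = 5 - O/J (h(J, O) = 5 - (O + O)/(J + J) = 5 - 2*O/(2*J) = 5 - 2*O*1/(2*J) = 5 - O/J)
Z(L) = (-14 + L)*(5 + L - 5/L) (Z(L) = (L + (5 - 1*5/L))*(L - 14) = (L + (5 - 5/L))*(-14 + L) = (5 + L - 5/L)*(-14 + L) = (-14 + L)*(5 + L - 5/L))
((-602 - 1*(-452)) + Z(D(-2)))² = ((-602 - 1*(-452)) + (-75 + 2² - 9*2 + 70/2))² = ((-602 + 452) + (-75 + 4 - 18 + 70*(½)))² = (-150 + (-75 + 4 - 18 + 35))² = (-150 - 54)² = (-204)² = 41616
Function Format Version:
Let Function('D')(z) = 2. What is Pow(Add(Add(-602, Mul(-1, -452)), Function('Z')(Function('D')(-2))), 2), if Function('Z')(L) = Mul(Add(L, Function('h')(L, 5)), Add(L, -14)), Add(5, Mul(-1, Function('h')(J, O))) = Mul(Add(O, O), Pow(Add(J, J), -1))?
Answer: 41616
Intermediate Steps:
Function('h')(J, O) = Add(5, Mul(-1, O, Pow(J, -1))) (Function('h')(J, O) = Add(5, Mul(-1, Mul(Add(O, O), Pow(Add(J, J), -1)))) = Add(5, Mul(-1, Mul(Mul(2, O), Pow(Mul(2, J), -1)))) = Add(5, Mul(-1, Mul(Mul(2, O), Mul(Rational(1, 2), Pow(J, -1))))) = Add(5, Mul(-1, Mul(O, Pow(J, -1)))) = Add(5, Mul(-1, O, Pow(J, -1))))
Function('Z')(L) = Mul(Add(-14, L), Add(5, L, Mul(-5, Pow(L, -1)))) (Function('Z')(L) = Mul(Add(L, Add(5, Mul(-1, 5, Pow(L, -1)))), Add(L, -14)) = Mul(Add(L, Add(5, Mul(-5, Pow(L, -1)))), Add(-14, L)) = Mul(Add(5, L, Mul(-5, Pow(L, -1))), Add(-14, L)) = Mul(Add(-14, L), Add(5, L, Mul(-5, Pow(L, -1)))))
Pow(Add(Add(-602, Mul(-1, -452)), Function('Z')(Function('D')(-2))), 2) = Pow(Add(Add(-602, Mul(-1, -452)), Add(-75, Pow(2, 2), Mul(-9, 2), Mul(70, Pow(2, -1)))), 2) = Pow(Add(Add(-602, 452), Add(-75, 4, -18, Mul(70, Rational(1, 2)))), 2) = Pow(Add(-150, Add(-75, 4, -18, 35)), 2) = Pow(Add(-150, -54), 2) = Pow(-204, 2) = 41616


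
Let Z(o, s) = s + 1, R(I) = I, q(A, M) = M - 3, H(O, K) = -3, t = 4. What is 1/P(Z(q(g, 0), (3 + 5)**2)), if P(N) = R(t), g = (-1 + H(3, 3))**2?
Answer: 1/4 ≈ 0.25000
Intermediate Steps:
g = 16 (g = (-1 - 3)**2 = (-4)**2 = 16)
q(A, M) = -3 + M
Z(o, s) = 1 + s
P(N) = 4
1/P(Z(q(g, 0), (3 + 5)**2)) = 1/4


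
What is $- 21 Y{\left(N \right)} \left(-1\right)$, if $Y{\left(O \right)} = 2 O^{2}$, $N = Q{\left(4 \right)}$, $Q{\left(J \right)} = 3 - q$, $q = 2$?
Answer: $42$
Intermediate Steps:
$Q{\left(J \right)} = 1$ ($Q{\left(J \right)} = 3 - 2 = 1$)
$N = 1$
$- 21 Y{\left(N \right)} \left(-1\right) = - 21 \cdot 2 \cdot 1^{2} \left(-1\right) = - 21 \cdot 2 \cdot 1 \left(-1\right) = \left(-21\right) 2 \left(-1\right) = \left(-42\right) \left(-1\right) = 42$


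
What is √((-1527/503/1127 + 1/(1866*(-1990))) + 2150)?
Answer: √48606581500612789179895485/150358706610 ≈ 46.368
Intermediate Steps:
√((-1527/503/1127 + 1/(1866*(-1990))) + 2150) = √((-1527*1/503*(1/1127) + (1/1866)*(-1/1990)) + 2150) = √((-1527/503*1/1127 - 1/3713340) + 2150) = √((-1527/566881 - 1/3713340) + 2150) = √(-5670837061/2105021892540 + 2150) = √(4525791398123939/2105021892540) = √48606581500612789179895485/150358706610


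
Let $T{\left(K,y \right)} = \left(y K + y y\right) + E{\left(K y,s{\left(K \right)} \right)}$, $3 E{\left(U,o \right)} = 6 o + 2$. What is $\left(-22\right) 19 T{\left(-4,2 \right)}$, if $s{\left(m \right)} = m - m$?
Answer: $\frac{4180}{3} \approx 1393.3$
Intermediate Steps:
$s{\left(m \right)} = 0$
$E{\left(U,o \right)} = \frac{2}{3} + 2 o$ ($E{\left(U,o \right)} = \frac{6 o + 2}{3} = \frac{2 + 6 o}{3} = \frac{2}{3} + 2 o$)
$T{\left(K,y \right)} = \frac{2}{3} + y^{2} + K y$ ($T{\left(K,y \right)} = \left(y K + y y\right) + \left(\frac{2}{3} + 2 \cdot 0\right) = \left(K y + y^{2}\right) + \left(\frac{2}{3} + 0\right) = \left(y^{2} + K y\right) + \frac{2}{3} = \frac{2}{3} + y^{2} + K y$)
$\left(-22\right) 19 T{\left(-4,2 \right)} = \left(-22\right) 19 \left(\frac{2}{3} + 2^{2} - 8\right) = - 418 \left(\frac{2}{3} + 4 - 8\right) = \left(-418\right) \left(- \frac{10}{3}\right) = \frac{4180}{3}$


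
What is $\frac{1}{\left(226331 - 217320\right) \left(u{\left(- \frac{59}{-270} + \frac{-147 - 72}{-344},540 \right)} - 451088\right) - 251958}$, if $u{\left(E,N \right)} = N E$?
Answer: $- \frac{86}{349232655793} \approx -2.4625 \cdot 10^{-10}$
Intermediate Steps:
$u{\left(E,N \right)} = E N$
$\frac{1}{\left(226331 - 217320\right) \left(u{\left(- \frac{59}{-270} + \frac{-147 - 72}{-344},540 \right)} - 451088\right) - 251958} = \frac{1}{\left(226331 - 217320\right) \left(\left(- \frac{59}{-270} + \frac{-147 - 72}{-344}\right) 540 - 451088\right) - 251958} = \frac{1}{9011 \left(\left(\left(-59\right) \left(- \frac{1}{270}\right) + \left(-147 - 72\right) \left(- \frac{1}{344}\right)\right) 540 - 451088\right) - 251958} = \frac{1}{9011 \left(\left(\frac{59}{270} - - \frac{219}{344}\right) 540 - 451088\right) - 251958} = \frac{1}{9011 \left(\left(\frac{59}{270} + \frac{219}{344}\right) 540 - 451088\right) - 251958} = \frac{1}{9011 \left(\frac{39713}{46440} \cdot 540 - 451088\right) - 251958} = \frac{1}{9011 \left(\frac{39713}{86} - 451088\right) - 251958} = \frac{1}{9011 \left(- \frac{38753855}{86}\right) - 251958} = \frac{1}{- \frac{349210987405}{86} - 251958} = \frac{1}{- \frac{349232655793}{86}} = - \frac{86}{349232655793}$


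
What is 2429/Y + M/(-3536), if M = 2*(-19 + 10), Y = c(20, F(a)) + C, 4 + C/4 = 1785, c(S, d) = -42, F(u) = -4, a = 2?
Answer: 2179105/6260488 ≈ 0.34807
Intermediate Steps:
C = 7124 (C = -16 + 4*1785 = -16 + 7140 = 7124)
Y = 7082 (Y = -42 + 7124 = 7082)
M = -18 (M = 2*(-9) = -18)
2429/Y + M/(-3536) = 2429/7082 - 18/(-3536) = 2429*(1/7082) - 18*(-1/3536) = 2429/7082 + 9/1768 = 2179105/6260488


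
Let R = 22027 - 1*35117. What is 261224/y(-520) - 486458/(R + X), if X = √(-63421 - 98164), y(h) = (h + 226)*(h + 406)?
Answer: 253160254498/5635606473 + 486458*I*√161585/171509685 ≈ 44.922 + 1.1401*I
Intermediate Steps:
R = -13090 (R = 22027 - 35117 = -13090)
y(h) = (226 + h)*(406 + h)
X = I*√161585 (X = √(-161585) = I*√161585 ≈ 401.98*I)
261224/y(-520) - 486458/(R + X) = 261224/(91756 + (-520)² + 632*(-520)) - 486458/(-13090 + I*√161585) = 261224/(91756 + 270400 - 328640) - 486458/(-13090 + I*√161585) = 261224/33516 - 486458/(-13090 + I*√161585) = 261224*(1/33516) - 486458/(-13090 + I*√161585) = 65306/8379 - 486458/(-13090 + I*√161585)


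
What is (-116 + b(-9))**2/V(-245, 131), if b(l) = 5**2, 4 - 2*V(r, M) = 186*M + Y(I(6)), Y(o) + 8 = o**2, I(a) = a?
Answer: -8281/12195 ≈ -0.67905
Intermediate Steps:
Y(o) = -8 + o**2
V(r, M) = -12 - 93*M (V(r, M) = 2 - (186*M + (-8 + 6**2))/2 = 2 - (186*M + (-8 + 36))/2 = 2 - (186*M + 28)/2 = 2 - (28 + 186*M)/2 = 2 + (-14 - 93*M) = -12 - 93*M)
b(l) = 25
(-116 + b(-9))**2/V(-245, 131) = (-116 + 25)**2/(-12 - 93*131) = (-91)**2/(-12 - 12183) = 8281/(-12195) = 8281*(-1/12195) = -8281/12195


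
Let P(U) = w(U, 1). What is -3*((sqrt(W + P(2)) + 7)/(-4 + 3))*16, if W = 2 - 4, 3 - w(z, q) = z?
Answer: 336 + 48*I ≈ 336.0 + 48.0*I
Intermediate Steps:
w(z, q) = 3 - z
P(U) = 3 - U
W = -2
-3*((sqrt(W + P(2)) + 7)/(-4 + 3))*16 = -3*((sqrt(-2 + (3 - 1*2)) + 7)/(-4 + 3))*16 = -3*((sqrt(-2 + (3 - 2)) + 7)/(-1))*16 = -3*((sqrt(-2 + 1) + 7)*(-1))*16 = -3*((sqrt(-1) + 7)*(-1))*16 = -3*((I + 7)*(-1))*16 = -3*((7 + I)*(-1))*16 = -3*(-7 - I)*16 = -(-21 - 3*I)*16 = -(-336 - 48*I) = 336 + 48*I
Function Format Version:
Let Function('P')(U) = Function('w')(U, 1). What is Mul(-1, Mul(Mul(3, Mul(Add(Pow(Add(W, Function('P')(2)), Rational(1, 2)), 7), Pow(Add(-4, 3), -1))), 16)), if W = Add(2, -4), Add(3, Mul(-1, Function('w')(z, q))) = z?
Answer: Add(336, Mul(48, I)) ≈ Add(336.00, Mul(48.000, I))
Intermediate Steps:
Function('w')(z, q) = Add(3, Mul(-1, z))
Function('P')(U) = Add(3, Mul(-1, U))
W = -2
Mul(-1, Mul(Mul(3, Mul(Add(Pow(Add(W, Function('P')(2)), Rational(1, 2)), 7), Pow(Add(-4, 3), -1))), 16)) = Mul(-1, Mul(Mul(3, Mul(Add(Pow(Add(-2, Add(3, Mul(-1, 2))), Rational(1, 2)), 7), Pow(Add(-4, 3), -1))), 16)) = Mul(-1, Mul(Mul(3, Mul(Add(Pow(Add(-2, Add(3, -2)), Rational(1, 2)), 7), Pow(-1, -1))), 16)) = Mul(-1, Mul(Mul(3, Mul(Add(Pow(Add(-2, 1), Rational(1, 2)), 7), -1)), 16)) = Mul(-1, Mul(Mul(3, Mul(Add(Pow(-1, Rational(1, 2)), 7), -1)), 16)) = Mul(-1, Mul(Mul(3, Mul(Add(I, 7), -1)), 16)) = Mul(-1, Mul(Mul(3, Mul(Add(7, I), -1)), 16)) = Mul(-1, Mul(Mul(3, Add(-7, Mul(-1, I))), 16)) = Mul(-1, Mul(Add(-21, Mul(-3, I)), 16)) = Mul(-1, Add(-336, Mul(-48, I))) = Add(336, Mul(48, I))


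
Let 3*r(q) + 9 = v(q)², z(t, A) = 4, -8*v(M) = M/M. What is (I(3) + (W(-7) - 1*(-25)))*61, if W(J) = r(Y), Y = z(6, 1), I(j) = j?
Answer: 292861/192 ≈ 1525.3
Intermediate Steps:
v(M) = -⅛ (v(M) = -M/(8*M) = -⅛*1 = -⅛)
Y = 4
r(q) = -575/192 (r(q) = -3 + (-⅛)²/3 = -3 + (⅓)*(1/64) = -3 + 1/192 = -575/192)
W(J) = -575/192
(I(3) + (W(-7) - 1*(-25)))*61 = (3 + (-575/192 - 1*(-25)))*61 = (3 + (-575/192 + 25))*61 = (3 + 4225/192)*61 = (4801/192)*61 = 292861/192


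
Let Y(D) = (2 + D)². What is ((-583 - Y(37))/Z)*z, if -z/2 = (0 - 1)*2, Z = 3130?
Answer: -4208/1565 ≈ -2.6888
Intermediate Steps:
z = 4 (z = -2*(0 - 1)*2 = -(-2)*2 = -2*(-2) = 4)
((-583 - Y(37))/Z)*z = ((-583 - (2 + 37)²)/3130)*4 = ((-583 - 1*39²)*(1/3130))*4 = ((-583 - 1*1521)*(1/3130))*4 = ((-583 - 1521)*(1/3130))*4 = -2104*1/3130*4 = -1052/1565*4 = -4208/1565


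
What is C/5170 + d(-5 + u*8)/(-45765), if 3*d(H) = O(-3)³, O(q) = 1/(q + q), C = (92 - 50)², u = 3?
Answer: 1046253905/3066401448 ≈ 0.34120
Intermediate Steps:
C = 1764 (C = 42² = 1764)
O(q) = 1/(2*q)
d(H) = -1/648 (d(H) = ((½)/(-3))³/3 = ((½)*(-⅓))³/3 = (-⅙)³/3 = (⅓)*(-1/216) = -1/648)
C/5170 + d(-5 + u*8)/(-45765) = 1764/5170 - 1/648/(-45765) = 1764*(1/5170) - 1/648*(-1/45765) = 882/2585 + 1/29655720 = 1046253905/3066401448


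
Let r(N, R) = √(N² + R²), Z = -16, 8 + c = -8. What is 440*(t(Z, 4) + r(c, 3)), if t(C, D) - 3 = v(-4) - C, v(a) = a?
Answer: 6600 + 440*√265 ≈ 13763.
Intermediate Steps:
c = -16 (c = -8 - 8 = -16)
t(C, D) = -1 - C (t(C, D) = 3 + (-4 - C) = -1 - C)
440*(t(Z, 4) + r(c, 3)) = 440*((-1 - 1*(-16)) + √((-16)² + 3²)) = 440*((-1 + 16) + √(256 + 9)) = 440*(15 + √265) = 6600 + 440*√265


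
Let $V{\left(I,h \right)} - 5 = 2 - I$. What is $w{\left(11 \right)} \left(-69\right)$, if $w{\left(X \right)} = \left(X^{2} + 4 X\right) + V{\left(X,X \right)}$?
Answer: $-11109$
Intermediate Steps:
$V{\left(I,h \right)} = 7 - I$ ($V{\left(I,h \right)} = 5 - \left(-2 + I\right) = 7 - I$)
$w{\left(X \right)} = 7 + X^{2} + 3 X$ ($w{\left(X \right)} = \left(X^{2} + 4 X\right) - \left(-7 + X\right) = 7 + X^{2} + 3 X$)
$w{\left(11 \right)} \left(-69\right) = \left(7 + 11^{2} + 3 \cdot 11\right) \left(-69\right) = \left(7 + 121 + 33\right) \left(-69\right) = 161 \left(-69\right) = -11109$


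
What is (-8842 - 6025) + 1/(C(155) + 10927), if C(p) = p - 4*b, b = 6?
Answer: -164399285/11058 ≈ -14867.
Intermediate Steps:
C(p) = -24 + p (C(p) = p - 4*6 = p - 24 = -24 + p)
(-8842 - 6025) + 1/(C(155) + 10927) = (-8842 - 6025) + 1/((-24 + 155) + 10927) = -14867 + 1/(131 + 10927) = -14867 + 1/11058 = -164399285/11058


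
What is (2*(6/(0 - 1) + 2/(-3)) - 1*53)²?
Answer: 39601/9 ≈ 4400.1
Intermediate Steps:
(2*(6/(0 - 1) + 2/(-3)) - 1*53)² = (2*(6/(-1) + 2*(-⅓)) - 53)² = (2*(6*(-1) - ⅔) - 53)² = (2*(-6 - ⅔) - 53)² = (2*(-20/3) - 53)² = (-40/3 - 53)² = (-199/3)² = 39601/9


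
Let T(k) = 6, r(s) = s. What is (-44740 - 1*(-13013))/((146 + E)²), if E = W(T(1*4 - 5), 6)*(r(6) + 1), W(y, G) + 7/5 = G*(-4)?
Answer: -793175/25281 ≈ -31.374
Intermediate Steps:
W(y, G) = -7/5 - 4*G (W(y, G) = -7/5 + G*(-4) = -7/5 - 4*G)
E = -889/5 (E = (-7/5 - 4*6)*(6 + 1) = (-7/5 - 24)*7 = -127/5*7 = -889/5 ≈ -177.80)
(-44740 - 1*(-13013))/((146 + E)²) = (-44740 - 1*(-13013))/((146 - 889/5)²) = (-44740 + 13013)/((-159/5)²) = -31727/25281/25 = -31727*25/25281 = -793175/25281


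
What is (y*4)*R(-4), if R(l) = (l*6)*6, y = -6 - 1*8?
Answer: 8064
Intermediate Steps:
y = -14 (y = -6 - 8 = -14)
R(l) = 36*l (R(l) = (6*l)*6 = 36*l)
(y*4)*R(-4) = (-14*4)*(36*(-4)) = -56*(-144) = 8064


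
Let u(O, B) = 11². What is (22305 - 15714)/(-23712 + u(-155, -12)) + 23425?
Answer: 552612584/23591 ≈ 23425.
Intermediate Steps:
u(O, B) = 121
(22305 - 15714)/(-23712 + u(-155, -12)) + 23425 = (22305 - 15714)/(-23712 + 121) + 23425 = 6591/(-23591) + 23425 = 6591*(-1/23591) + 23425 = -6591/23591 + 23425 = 552612584/23591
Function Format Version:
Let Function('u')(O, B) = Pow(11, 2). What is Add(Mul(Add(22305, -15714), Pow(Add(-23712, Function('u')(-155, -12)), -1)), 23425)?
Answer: Rational(552612584, 23591) ≈ 23425.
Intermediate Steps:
Function('u')(O, B) = 121
Add(Mul(Add(22305, -15714), Pow(Add(-23712, Function('u')(-155, -12)), -1)), 23425) = Add(Mul(Add(22305, -15714), Pow(Add(-23712, 121), -1)), 23425) = Add(Mul(6591, Pow(-23591, -1)), 23425) = Add(Mul(6591, Rational(-1, 23591)), 23425) = Add(Rational(-6591, 23591), 23425) = Rational(552612584, 23591)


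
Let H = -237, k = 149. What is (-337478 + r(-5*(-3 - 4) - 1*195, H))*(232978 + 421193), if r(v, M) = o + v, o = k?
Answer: -220775516619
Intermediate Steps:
o = 149
r(v, M) = 149 + v
(-337478 + r(-5*(-3 - 4) - 1*195, H))*(232978 + 421193) = (-337478 + (149 + (-5*(-3 - 4) - 1*195)))*(232978 + 421193) = (-337478 + (149 + (-5*(-7) - 195)))*654171 = (-337478 + (149 + (35 - 195)))*654171 = (-337478 + (149 - 160))*654171 = (-337478 - 11)*654171 = -337489*654171 = -220775516619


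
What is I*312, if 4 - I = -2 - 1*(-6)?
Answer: 0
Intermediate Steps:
I = 0 (I = 4 - (-2 - 1*(-6)) = 4 - (-2 + 6) = 4 - 1*4 = 4 - 4 = 0)
I*312 = 0*312 = 0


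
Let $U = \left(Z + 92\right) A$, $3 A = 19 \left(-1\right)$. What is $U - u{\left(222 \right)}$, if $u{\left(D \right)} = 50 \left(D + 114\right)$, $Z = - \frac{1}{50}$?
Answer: $- \frac{869127}{50} \approx -17383.0$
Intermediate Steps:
$A = - \frac{19}{3}$ ($A = \frac{19 \left(-1\right)}{3} = \frac{1}{3} \left(-19\right) = - \frac{19}{3} \approx -6.3333$)
$Z = - \frac{1}{50}$ ($Z = \left(-1\right) \frac{1}{50} = - \frac{1}{50} \approx -0.02$)
$u{\left(D \right)} = 5700 + 50 D$ ($u{\left(D \right)} = 50 \left(114 + D\right) = 5700 + 50 D$)
$U = - \frac{29127}{50}$ ($U = \left(- \frac{1}{50} + 92\right) \left(- \frac{19}{3}\right) = \frac{4599}{50} \left(- \frac{19}{3}\right) = - \frac{29127}{50} \approx -582.54$)
$U - u{\left(222 \right)} = - \frac{29127}{50} - \left(5700 + 50 \cdot 222\right) = - \frac{29127}{50} - \left(5700 + 11100\right) = - \frac{29127}{50} - 16800 = - \frac{869127}{50}$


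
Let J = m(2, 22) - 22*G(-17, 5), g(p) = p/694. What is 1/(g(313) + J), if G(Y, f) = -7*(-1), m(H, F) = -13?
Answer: -694/115585 ≈ -0.0060042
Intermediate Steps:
G(Y, f) = 7
g(p) = p/694 (g(p) = p*(1/694) = p/694)
J = -167 (J = -13 - 22*7 = -13 - 154 = -167)
1/(g(313) + J) = 1/((1/694)*313 - 167) = 1/(313/694 - 167) = 1/(-115585/694) = -694/115585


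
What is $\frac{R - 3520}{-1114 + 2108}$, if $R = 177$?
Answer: $- \frac{3343}{994} \approx -3.3632$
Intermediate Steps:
$\frac{R - 3520}{-1114 + 2108} = \frac{177 - 3520}{-1114 + 2108} = - \frac{3343}{994}$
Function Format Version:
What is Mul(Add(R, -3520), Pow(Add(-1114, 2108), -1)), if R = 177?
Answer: Rational(-3343, 994) ≈ -3.3632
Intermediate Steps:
Mul(Add(R, -3520), Pow(Add(-1114, 2108), -1)) = Mul(Add(177, -3520), Pow(Add(-1114, 2108), -1)) = Mul(-3343, Pow(994, -1)) = Mul(-3343, Rational(1, 994)) = Rational(-3343, 994)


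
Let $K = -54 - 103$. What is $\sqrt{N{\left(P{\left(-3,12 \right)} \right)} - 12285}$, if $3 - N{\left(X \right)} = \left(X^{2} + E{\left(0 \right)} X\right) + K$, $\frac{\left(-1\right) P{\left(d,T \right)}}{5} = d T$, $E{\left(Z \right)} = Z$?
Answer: $5 i \sqrt{1781} \approx 211.01 i$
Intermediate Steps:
$K = -157$ ($K = -54 - 103 = -157$)
$P{\left(d,T \right)} = - 5 T d$ ($P{\left(d,T \right)} = - 5 d T = - 5 T d$)
$N{\left(X \right)} = 160 - X^{2}$ ($N{\left(X \right)} = 3 - \left(\left(X^{2} + 0 X\right) - 157\right) = 3 - \left(\left(X^{2} + 0\right) - 157\right) = 3 - \left(X^{2} - 157\right) = 3 - \left(-157 + X^{2}\right) = 160 - X^{2}$)
$\sqrt{N{\left(P{\left(-3,12 \right)} \right)} - 12285} = \sqrt{\left(160 - \left(\left(-5\right) 12 \left(-3\right)\right)^{2}\right) - 12285} = \sqrt{\left(160 - 180^{2}\right) + \left(-12608 + 323\right)} = \sqrt{\left(160 - 32400\right) - 12285} = \sqrt{-32240 - 12285} = \sqrt{-44525} = 5 i \sqrt{1781}$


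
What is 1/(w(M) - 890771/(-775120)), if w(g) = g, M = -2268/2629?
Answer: 2037790480/583864799 ≈ 3.4902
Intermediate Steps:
M = -2268/2629 (M = -2268*1/2629 = -2268/2629 ≈ -0.86269)
1/(w(M) - 890771/(-775120)) = 1/(-2268/2629 - 890771/(-775120)) = 1/(-2268/2629 - 890771*(-1/775120)) = 1/(-2268/2629 + 890771/775120) = 1/(583864799/2037790480) = 2037790480/583864799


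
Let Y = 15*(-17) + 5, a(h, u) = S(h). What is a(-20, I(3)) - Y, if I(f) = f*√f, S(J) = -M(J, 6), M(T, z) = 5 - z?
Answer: 251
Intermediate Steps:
S(J) = 1 (S(J) = -(5 - 1*6) = -(5 - 6) = -1*(-1) = 1)
I(f) = f^(3/2)
a(h, u) = 1
Y = -250 (Y = -255 + 5 = -250)
a(-20, I(3)) - Y = 1 - 1*(-250) = 1 + 250 = 251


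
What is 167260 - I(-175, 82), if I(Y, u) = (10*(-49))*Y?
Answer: 81510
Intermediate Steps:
I(Y, u) = -490*Y
167260 - I(-175, 82) = 167260 - (-490)*(-175) = 167260 - 1*85750 = 167260 - 85750 = 81510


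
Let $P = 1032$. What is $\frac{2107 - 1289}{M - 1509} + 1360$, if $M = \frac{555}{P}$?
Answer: $\frac{705437568}{518911} \approx 1359.5$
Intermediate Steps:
$M = \frac{185}{344}$ ($M = \frac{555}{1032} = 555 \cdot \frac{1}{1032} = \frac{185}{344} \approx 0.53779$)
$\frac{2107 - 1289}{M - 1509} + 1360 = \frac{2107 - 1289}{\frac{185}{344} - 1509} + 1360 = \frac{818}{- \frac{518911}{344}} + 1360 = 818 \left(- \frac{344}{518911}\right) + 1360 = - \frac{281392}{518911} + 1360 = \frac{705437568}{518911}$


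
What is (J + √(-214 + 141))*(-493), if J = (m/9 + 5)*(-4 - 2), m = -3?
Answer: 13804 - 493*I*√73 ≈ 13804.0 - 4212.2*I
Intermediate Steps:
J = -28 (J = (-3/9 + 5)*(-4 - 2) = (-3*⅑ + 5)*(-6) = (-⅓ + 5)*(-6) = (14/3)*(-6) = -28)
(J + √(-214 + 141))*(-493) = (-28 + √(-214 + 141))*(-493) = (-28 + √(-73))*(-493) = (-28 + I*√73)*(-493) = 13804 - 493*I*√73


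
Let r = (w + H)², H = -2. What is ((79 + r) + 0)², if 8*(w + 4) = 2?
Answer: 3214849/256 ≈ 12558.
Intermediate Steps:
w = -15/4 (w = -4 + (⅛)*2 = -4 + ¼ = -15/4 ≈ -3.7500)
r = 529/16 (r = (-15/4 - 2)² = (-23/4)² = 529/16 ≈ 33.063)
((79 + r) + 0)² = ((79 + 529/16) + 0)² = (1793/16 + 0)² = (1793/16)² = 3214849/256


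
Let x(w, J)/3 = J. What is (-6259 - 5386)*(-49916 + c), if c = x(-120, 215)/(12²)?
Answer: 27898543685/48 ≈ 5.8122e+8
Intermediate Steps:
x(w, J) = 3*J
c = 215/48 (c = (3*215)/(12²) = 645/144 = 645*(1/144) = 215/48 ≈ 4.4792)
(-6259 - 5386)*(-49916 + c) = (-6259 - 5386)*(-49916 + 215/48) = -11645*(-2395753/48) = 27898543685/48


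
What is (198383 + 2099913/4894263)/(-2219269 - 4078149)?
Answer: -161823446107/5136869985489 ≈ -0.031502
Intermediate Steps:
(198383 + 2099913/4894263)/(-2219269 - 4078149) = (198383 + 2099913*(1/4894263))/(-6297418) = (198383 + 699971/1631421)*(-1/6297418) = (323646892214/1631421)*(-1/6297418) = -161823446107/5136869985489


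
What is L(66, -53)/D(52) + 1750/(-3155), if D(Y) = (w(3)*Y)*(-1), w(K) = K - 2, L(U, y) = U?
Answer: -29923/16406 ≈ -1.8239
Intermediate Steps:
w(K) = -2 + K
D(Y) = -Y (D(Y) = ((-2 + 3)*Y)*(-1) = (1*Y)*(-1) = Y*(-1) = -Y)
L(66, -53)/D(52) + 1750/(-3155) = 66/((-1*52)) + 1750/(-3155) = 66/(-52) + 1750*(-1/3155) = 66*(-1/52) - 350/631 = -33/26 - 350/631 = -29923/16406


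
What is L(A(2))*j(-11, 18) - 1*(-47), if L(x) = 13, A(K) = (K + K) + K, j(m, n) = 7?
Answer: 138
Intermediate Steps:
A(K) = 3*K (A(K) = 2*K + K = 3*K)
L(A(2))*j(-11, 18) - 1*(-47) = 13*7 - 1*(-47) = 91 + 47 = 138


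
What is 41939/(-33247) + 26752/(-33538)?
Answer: -1147986963/557518943 ≈ -2.0591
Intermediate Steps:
41939/(-33247) + 26752/(-33538) = 41939*(-1/33247) + 26752*(-1/33538) = -41939/33247 - 13376/16769 = -1147986963/557518943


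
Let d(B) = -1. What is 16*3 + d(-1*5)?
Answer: 47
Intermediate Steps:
16*3 + d(-1*5) = 16*3 - 1 = 48 - 1 = 47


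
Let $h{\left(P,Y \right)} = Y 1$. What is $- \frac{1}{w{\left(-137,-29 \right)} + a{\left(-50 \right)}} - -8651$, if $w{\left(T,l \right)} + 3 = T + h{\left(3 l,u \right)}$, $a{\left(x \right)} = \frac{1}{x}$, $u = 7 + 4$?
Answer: $\frac{55807651}{6451} \approx 8651.0$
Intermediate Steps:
$u = 11$
$h{\left(P,Y \right)} = Y$
$w{\left(T,l \right)} = 8 + T$ ($w{\left(T,l \right)} = -3 + \left(T + 11\right) = -3 + \left(11 + T\right) = 8 + T$)
$- \frac{1}{w{\left(-137,-29 \right)} + a{\left(-50 \right)}} - -8651 = - \frac{1}{\left(8 - 137\right) + \frac{1}{-50}} - -8651 = - \frac{1}{-129 - \frac{1}{50}} + 8651 = - \frac{1}{- \frac{6451}{50}} + 8651 = \left(-1\right) \left(- \frac{50}{6451}\right) + 8651 = \frac{50}{6451} + 8651 = \frac{55807651}{6451}$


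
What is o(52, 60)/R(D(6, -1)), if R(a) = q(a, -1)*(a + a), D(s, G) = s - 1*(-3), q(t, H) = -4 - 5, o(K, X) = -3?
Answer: 1/54 ≈ 0.018519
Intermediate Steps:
q(t, H) = -9
D(s, G) = 3 + s (D(s, G) = s + 3 = 3 + s)
R(a) = -18*a (R(a) = -9*(a + a) = -18*a)
o(52, 60)/R(D(6, -1)) = -3*(-1/(18*(3 + 6))) = -3/((-18*9)) = -3/(-162) = -3*(-1/162) = 1/54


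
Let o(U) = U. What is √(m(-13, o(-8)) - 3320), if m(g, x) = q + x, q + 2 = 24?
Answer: I*√3306 ≈ 57.498*I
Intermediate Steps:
q = 22 (q = -2 + 24 = 22)
m(g, x) = 22 + x
√(m(-13, o(-8)) - 3320) = √((22 - 8) - 3320) = √(14 - 3320) = √(-3306) = I*√3306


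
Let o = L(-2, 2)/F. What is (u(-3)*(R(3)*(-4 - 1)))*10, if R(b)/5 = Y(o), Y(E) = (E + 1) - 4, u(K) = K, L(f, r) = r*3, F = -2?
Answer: -4500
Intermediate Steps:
L(f, r) = 3*r
o = -3 (o = (3*2)/(-2) = 6*(-½) = -3)
Y(E) = -3 + E (Y(E) = (1 + E) - 4 = -3 + E)
R(b) = -30 (R(b) = 5*(-3 - 3) = 5*(-6) = -30)
(u(-3)*(R(3)*(-4 - 1)))*10 = -(-90)*(-4 - 1)*10 = -(-90)*(-5)*10 = -3*150*10 = -450*10 = -4500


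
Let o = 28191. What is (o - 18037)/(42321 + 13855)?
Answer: 5077/28088 ≈ 0.18075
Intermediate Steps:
(o - 18037)/(42321 + 13855) = (28191 - 18037)/(42321 + 13855) = 10154/56176 = 10154*(1/56176) = 5077/28088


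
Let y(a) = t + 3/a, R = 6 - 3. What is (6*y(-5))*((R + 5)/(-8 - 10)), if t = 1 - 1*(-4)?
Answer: -176/15 ≈ -11.733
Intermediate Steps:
t = 5 (t = 1 + 4 = 5)
R = 3
y(a) = 5 + 3/a
(6*y(-5))*((R + 5)/(-8 - 10)) = (6*(5 + 3/(-5)))*((3 + 5)/(-8 - 10)) = (6*(5 + 3*(-1/5)))*(8/(-18)) = (6*(5 - 3/5))*(8*(-1/18)) = (6*(22/5))*(-4/9) = (132/5)*(-4/9) = -176/15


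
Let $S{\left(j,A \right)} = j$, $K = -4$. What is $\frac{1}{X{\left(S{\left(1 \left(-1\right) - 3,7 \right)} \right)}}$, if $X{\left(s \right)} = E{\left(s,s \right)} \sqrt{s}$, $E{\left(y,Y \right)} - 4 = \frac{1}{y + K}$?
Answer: $- \frac{4 i}{31} \approx - 0.12903 i$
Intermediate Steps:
$E{\left(y,Y \right)} = 4 + \frac{1}{-4 + y}$ ($E{\left(y,Y \right)} = 4 + \frac{1}{y - 4} = 4 + \frac{1}{-4 + y}$)
$X{\left(s \right)} = \frac{\sqrt{s} \left(-15 + 4 s\right)}{-4 + s}$ ($X{\left(s \right)} = \frac{-15 + 4 s}{-4 + s} \sqrt{s} = \frac{\sqrt{s} \left(-15 + 4 s\right)}{-4 + s}$)
$\frac{1}{X{\left(S{\left(1 \left(-1\right) - 3,7 \right)} \right)}} = \frac{1}{\sqrt{1 \left(-1\right) - 3} \frac{1}{-4 + \left(1 \left(-1\right) - 3\right)} \left(-15 + 4 \left(1 \left(-1\right) - 3\right)\right)} = \frac{1}{\sqrt{-1 - 3} \frac{1}{-4 - 4} \left(-15 + 4 \left(-1 - 3\right)\right)} = \frac{1}{\sqrt{-4} \frac{1}{-4 - 4} \left(-15 + 4 \left(-4\right)\right)} = \frac{1}{2 i \frac{1}{-8} \left(-15 - 16\right)} = \frac{1}{2 i \left(- \frac{1}{8}\right) \left(-31\right)} = \frac{1}{\frac{31}{4} i} = - \frac{4 i}{31}$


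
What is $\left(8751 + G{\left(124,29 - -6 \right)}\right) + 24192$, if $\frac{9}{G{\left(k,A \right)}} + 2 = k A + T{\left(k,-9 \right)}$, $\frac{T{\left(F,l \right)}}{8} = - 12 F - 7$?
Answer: $\frac{251091537}{7622} \approx 32943.0$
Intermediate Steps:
$T{\left(F,l \right)} = -56 - 96 F$ ($T{\left(F,l \right)} = 8 \left(- 12 F - 7\right) = 8 \left(-7 - 12 F\right) = -56 - 96 F$)
$G{\left(k,A \right)} = \frac{9}{-58 - 96 k + A k}$ ($G{\left(k,A \right)} = \frac{9}{-2 - \left(56 + 96 k - k A\right)} = \frac{9}{-2 - \left(56 + 96 k - A k\right)} = \frac{9}{-58 - 96 k + A k}$)
$\left(8751 + G{\left(124,29 - -6 \right)}\right) + 24192 = \left(8751 + \frac{9}{-58 - 11904 + \left(29 - -6\right) 124}\right) + 24192 = \left(8751 + \frac{9}{-58 - 11904 + \left(29 + 6\right) 124}\right) + 24192 = \left(8751 + \frac{9}{-58 - 11904 + 35 \cdot 124}\right) + 24192 = \left(8751 + \frac{9}{-58 - 11904 + 4340}\right) + 24192 = \left(8751 + \frac{9}{-7622}\right) + 24192 = \left(8751 + 9 \left(- \frac{1}{7622}\right)\right) + 24192 = \left(8751 - \frac{9}{7622}\right) + 24192 = \frac{66700113}{7622} + 24192 = \frac{251091537}{7622}$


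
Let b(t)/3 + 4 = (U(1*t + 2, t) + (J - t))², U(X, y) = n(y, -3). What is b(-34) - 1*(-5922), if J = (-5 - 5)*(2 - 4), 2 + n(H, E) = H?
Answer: 6882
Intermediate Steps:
n(H, E) = -2 + H
U(X, y) = -2 + y
J = 20 (J = -10*(-2) = 20)
b(t) = 960 (b(t) = -12 + 3*((-2 + t) + (20 - t))² = -12 + 3*18² = -12 + 3*324 = -12 + 972 = 960)
b(-34) - 1*(-5922) = 960 - 1*(-5922) = 960 + 5922 = 6882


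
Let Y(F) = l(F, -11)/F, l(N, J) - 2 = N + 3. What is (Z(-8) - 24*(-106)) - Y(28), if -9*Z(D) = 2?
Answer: 640735/252 ≈ 2542.6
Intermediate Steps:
l(N, J) = 5 + N (l(N, J) = 2 + (N + 3) = 2 + (3 + N) = 5 + N)
Z(D) = -2/9 (Z(D) = -⅑*2 = -2/9)
Y(F) = (5 + F)/F
(Z(-8) - 24*(-106)) - Y(28) = (-2/9 - 24*(-106)) - (5 + 28)/28 = (-2/9 + 2544) - 33/28 = 22894/9 - 1*33/28 = 22894/9 - 33/28 = 640735/252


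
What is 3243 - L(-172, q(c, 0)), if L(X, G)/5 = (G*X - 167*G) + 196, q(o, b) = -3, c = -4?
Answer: -2822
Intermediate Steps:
L(X, G) = 980 - 835*G + 5*G*X (L(X, G) = 5*((G*X - 167*G) + 196) = 5*((-167*G + G*X) + 196) = 5*(196 - 167*G + G*X) = 980 - 835*G + 5*G*X)
3243 - L(-172, q(c, 0)) = 3243 - (980 - 835*(-3) + 5*(-3)*(-172)) = 3243 - (980 + 2505 + 2580) = 3243 - 1*6065 = 3243 - 6065 = -2822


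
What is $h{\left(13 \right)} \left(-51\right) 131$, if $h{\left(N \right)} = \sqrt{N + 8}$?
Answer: $- 6681 \sqrt{21} \approx -30616.0$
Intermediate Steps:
$h{\left(N \right)} = \sqrt{8 + N}$
$h{\left(13 \right)} \left(-51\right) 131 = \sqrt{8 + 13} \left(-51\right) 131 = \sqrt{21} \left(-51\right) 131 = - 51 \sqrt{21} \cdot 131 = - 6681 \sqrt{21}$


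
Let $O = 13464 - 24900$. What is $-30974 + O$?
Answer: $-42410$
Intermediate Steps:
$O = -11436$
$-30974 + O = -30974 - 11436 = -42410$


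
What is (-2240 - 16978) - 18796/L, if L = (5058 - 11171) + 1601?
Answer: -21673205/1128 ≈ -19214.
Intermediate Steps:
L = -4512 (L = -6113 + 1601 = -4512)
(-2240 - 16978) - 18796/L = (-2240 - 16978) - 18796/(-4512) = -19218 - 18796*(-1/4512) = -19218 + 4699/1128 = -21673205/1128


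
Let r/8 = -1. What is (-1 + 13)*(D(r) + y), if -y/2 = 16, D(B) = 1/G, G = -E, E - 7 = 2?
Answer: -1156/3 ≈ -385.33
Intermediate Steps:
E = 9 (E = 7 + 2 = 9)
r = -8 (r = 8*(-1) = -8)
G = -9 (G = -1*9 = -9)
D(B) = -⅑ (D(B) = 1/(-9) = -⅑)
y = -32 (y = -2*16 = -32)
(-1 + 13)*(D(r) + y) = (-1 + 13)*(-⅑ - 32) = 12*(-289/9) = -1156/3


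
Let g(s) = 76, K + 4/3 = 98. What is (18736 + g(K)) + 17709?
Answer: 36521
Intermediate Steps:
K = 290/3 (K = -4/3 + 98 = 290/3 ≈ 96.667)
(18736 + g(K)) + 17709 = (18736 + 76) + 17709 = 18812 + 17709 = 36521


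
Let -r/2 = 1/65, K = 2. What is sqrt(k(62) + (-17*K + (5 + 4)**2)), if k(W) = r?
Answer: sqrt(198445)/65 ≈ 6.8534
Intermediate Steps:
r = -2/65 ≈ -0.030769
k(W) = -2/65
sqrt(k(62) + (-17*K + (5 + 4)**2)) = sqrt(-2/65 + (-17*2 + (5 + 4)**2)) = sqrt(-2/65 + (-34 + 9**2)) = sqrt(-2/65 + (-34 + 81)) = sqrt(-2/65 + 47) = sqrt(3053/65) = sqrt(198445)/65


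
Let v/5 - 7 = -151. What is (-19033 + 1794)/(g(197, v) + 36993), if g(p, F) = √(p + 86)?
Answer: -637722327/1368481766 + 17239*√283/1368481766 ≈ -0.46580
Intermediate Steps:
v = -720 (v = 35 + 5*(-151) = 35 - 755 = -720)
g(p, F) = √(86 + p)
(-19033 + 1794)/(g(197, v) + 36993) = (-19033 + 1794)/(√(86 + 197) + 36993) = -17239/(√283 + 36993) = -17239/(36993 + √283)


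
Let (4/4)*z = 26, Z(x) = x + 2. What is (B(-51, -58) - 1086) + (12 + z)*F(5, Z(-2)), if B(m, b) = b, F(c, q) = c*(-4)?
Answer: -1904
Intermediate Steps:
Z(x) = 2 + x
F(c, q) = -4*c
z = 26
(B(-51, -58) - 1086) + (12 + z)*F(5, Z(-2)) = (-58 - 1086) + (12 + 26)*(-4*5) = -1144 + 38*(-20) = -1144 - 760 = -1904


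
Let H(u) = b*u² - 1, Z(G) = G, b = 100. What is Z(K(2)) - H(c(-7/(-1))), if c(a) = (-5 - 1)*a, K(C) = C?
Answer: -176397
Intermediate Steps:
c(a) = -6*a
H(u) = -1 + 100*u² (H(u) = 100*u² - 1 = -1 + 100*u²)
Z(K(2)) - H(c(-7/(-1))) = 2 - (-1 + 100*(-(-42)/(-1))²) = 2 - (-1 + 100*(-(-42)*(-1))²) = 2 - (-1 + 100*(-6*7)²) = 2 - (-1 + 100*(-42)²) = 2 - (-1 + 100*1764) = 2 - (-1 + 176400) = 2 - 1*176399 = 2 - 176399 = -176397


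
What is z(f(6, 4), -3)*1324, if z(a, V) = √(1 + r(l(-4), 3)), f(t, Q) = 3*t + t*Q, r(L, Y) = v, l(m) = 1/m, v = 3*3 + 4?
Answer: 1324*√14 ≈ 4954.0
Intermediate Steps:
v = 13 (v = 9 + 4 = 13)
r(L, Y) = 13
f(t, Q) = 3*t + Q*t
z(a, V) = √14 (z(a, V) = √(1 + 13) = √14)
z(f(6, 4), -3)*1324 = √14*1324 = 1324*√14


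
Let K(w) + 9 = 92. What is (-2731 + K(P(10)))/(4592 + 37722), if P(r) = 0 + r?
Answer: -1324/21157 ≈ -0.062580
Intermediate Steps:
P(r) = r
K(w) = 83 (K(w) = -9 + 92 = 83)
(-2731 + K(P(10)))/(4592 + 37722) = (-2731 + 83)/(4592 + 37722) = -2648/42314 = -2648*1/42314 = -1324/21157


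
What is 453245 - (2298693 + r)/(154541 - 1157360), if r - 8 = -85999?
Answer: 454524910357/1002819 ≈ 4.5325e+5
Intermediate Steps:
r = -85991 (r = 8 - 85999 = -85991)
453245 - (2298693 + r)/(154541 - 1157360) = 453245 - (2298693 - 85991)/(154541 - 1157360) = 453245 - 2212702/(-1002819) = 453245 - 2212702*(-1)/1002819 = 453245 - 1*(-2212702/1002819) = 453245 + 2212702/1002819 = 454524910357/1002819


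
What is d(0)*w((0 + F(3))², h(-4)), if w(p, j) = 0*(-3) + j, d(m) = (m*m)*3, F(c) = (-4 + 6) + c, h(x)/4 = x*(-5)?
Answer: 0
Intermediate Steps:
h(x) = -20*x (h(x) = 4*(x*(-5)) = 4*(-5*x) = -20*x)
F(c) = 2 + c
d(m) = 3*m² (d(m) = m²*3 = 3*m²)
w(p, j) = j (w(p, j) = 0 + j = j)
d(0)*w((0 + F(3))², h(-4)) = (3*0²)*(-20*(-4)) = (3*0)*80 = 0*80 = 0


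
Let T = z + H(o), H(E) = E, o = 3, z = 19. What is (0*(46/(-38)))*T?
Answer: 0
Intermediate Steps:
T = 22 (T = 19 + 3 = 22)
(0*(46/(-38)))*T = (0*(46/(-38)))*22 = (0*(46*(-1/38)))*22 = (0*(-23/19))*22 = 0*22 = 0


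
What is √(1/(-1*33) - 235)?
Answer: 2*I*√63987/33 ≈ 15.331*I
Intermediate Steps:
√(1/(-1*33) - 235) = √(1/(-33) - 235) = √(-1/33 - 235) = √(-7756/33) = 2*I*√63987/33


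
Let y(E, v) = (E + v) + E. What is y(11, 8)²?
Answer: 900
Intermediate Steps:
y(E, v) = v + 2*E
y(11, 8)² = (8 + 2*11)² = (8 + 22)² = 30² = 900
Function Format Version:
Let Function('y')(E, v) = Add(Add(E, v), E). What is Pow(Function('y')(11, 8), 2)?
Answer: 900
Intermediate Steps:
Function('y')(E, v) = Add(v, Mul(2, E))
Pow(Function('y')(11, 8), 2) = Pow(Add(8, Mul(2, 11)), 2) = Pow(Add(8, 22), 2) = Pow(30, 2) = 900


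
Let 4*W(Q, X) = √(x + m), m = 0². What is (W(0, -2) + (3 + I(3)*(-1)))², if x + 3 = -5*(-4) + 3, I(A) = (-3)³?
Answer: (60 + √5)²/4 ≈ 968.33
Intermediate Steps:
I(A) = -27
x = 20 (x = -3 + (-5*(-4) + 3) = -3 + (20 + 3) = -3 + 23 = 20)
m = 0
W(Q, X) = √5/2 (W(Q, X) = √(20 + 0)/4 = √20/4 = (2*√5)/4 = √5/2)
(W(0, -2) + (3 + I(3)*(-1)))² = (√5/2 + (3 - 27*(-1)))² = (√5/2 + (3 + 27))² = (√5/2 + 30)² = (30 + √5/2)²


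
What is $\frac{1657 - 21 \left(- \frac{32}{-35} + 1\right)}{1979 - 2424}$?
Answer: $- \frac{8084}{2225} \approx -3.6333$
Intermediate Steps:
$\frac{1657 - 21 \left(- \frac{32}{-35} + 1\right)}{1979 - 2424} = \frac{1657 - 21 \left(\left(-32\right) \left(- \frac{1}{35}\right) + 1\right)}{-445} = \left(1657 - 21 \left(\frac{32}{35} + 1\right)\right) \left(- \frac{1}{445}\right) = \left(1657 - \frac{201}{5}\right) \left(- \frac{1}{445}\right) = \frac{8084}{5} \left(- \frac{1}{445}\right) = - \frac{8084}{2225}$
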